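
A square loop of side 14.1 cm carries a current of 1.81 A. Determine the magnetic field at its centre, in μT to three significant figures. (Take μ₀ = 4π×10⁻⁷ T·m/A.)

B ≈ 14.5 μT

Each side is a finite straight segment at perpendicular distance d = a/(2 tan(π/4)) = 0.0705 m from the centre, with end-angles ±π/4.
One side contributes B₁ = (μ₀I/4πd)·2 sin(π/4) = 3.63×10⁻⁶ T.
All 4 sides add in the same direction: B = 4 × 3.63×10⁻⁶ = 1.45×10⁻⁵ T.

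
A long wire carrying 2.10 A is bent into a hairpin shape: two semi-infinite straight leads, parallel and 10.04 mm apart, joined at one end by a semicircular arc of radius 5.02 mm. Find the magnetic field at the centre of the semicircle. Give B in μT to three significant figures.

B ≈ 215 μT

The semicircular arc contributes B_arc = μ₀I·π/(4πR) = μ₀I/(4R) = 1.31×10⁻⁴ T.
Each semi-infinite lead is at perpendicular distance R = 0.00502 m from the centre, with the perpendicular foot at its near end, so it contributes μ₀I/(4πR); both point the same way, together 8.37×10⁻⁵ T.
Arc and leads all point the same direction: B = 1.31×10⁻⁴ + 8.37×10⁻⁵ = 2.15×10⁻⁴ T.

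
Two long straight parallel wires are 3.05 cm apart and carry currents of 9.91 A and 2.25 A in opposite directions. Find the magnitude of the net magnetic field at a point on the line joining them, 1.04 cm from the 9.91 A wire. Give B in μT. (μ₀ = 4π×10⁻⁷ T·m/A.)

Each long wire gives B = μ₀I/(2πd). Distances are d₁ = 0.0104 m and d₂ = 0.0201 m.
B₁ = 1.91×10⁻⁴ T, B₂ = 2.24×10⁻⁵ T.
Between antiparallel currents both contributions point the same way, so they add. B = B₁ + B₂ = 1.91×10⁻⁴ + 2.24×10⁻⁵ = 2.13×10⁻⁴ T.

B ≈ 213 μT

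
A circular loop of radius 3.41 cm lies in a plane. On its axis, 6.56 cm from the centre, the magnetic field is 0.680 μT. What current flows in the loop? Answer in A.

I ≈ 0.376 A

On the axis of a loop, B = μ₀IR²/[2(R²+z²)^(3/2)], so I = 2B(R²+z²)^(3/2)/(μ₀R²).
R² + z² = 0.001163 + 0.004303 = 0.005466 m²; raised to 3/2 gives 4.04×10⁻⁴ m³.
I = 2 × 6.80×10⁻⁷ × 4.04×10⁻⁴ / (1.26×10⁻⁶ × 0.001163) = 0.376 A.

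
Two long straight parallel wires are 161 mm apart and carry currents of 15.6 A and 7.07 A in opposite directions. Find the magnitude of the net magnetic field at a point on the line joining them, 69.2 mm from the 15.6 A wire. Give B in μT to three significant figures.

Each long wire gives B = μ₀I/(2πd). Distances are d₁ = 0.0692 m and d₂ = 0.0918 m.
B₁ = 4.51×10⁻⁵ T, B₂ = 1.54×10⁻⁵ T.
Between antiparallel currents both contributions point the same way, so they add. B = B₁ + B₂ = 4.51×10⁻⁵ + 1.54×10⁻⁵ = 6.05×10⁻⁵ T.

B ≈ 60.5 μT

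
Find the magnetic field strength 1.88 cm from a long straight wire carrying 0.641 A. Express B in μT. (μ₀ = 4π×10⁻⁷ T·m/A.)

For an infinitely long straight wire, B = μ₀I/(2πd).
B = (4π×10⁻⁷ × 0.641) / (2π × 0.0188) = 6.82×10⁻⁶ T.

B ≈ 6.82 μT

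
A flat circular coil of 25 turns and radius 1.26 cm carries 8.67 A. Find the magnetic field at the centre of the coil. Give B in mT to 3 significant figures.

For an N-turn flat coil, B = Nμ₀I/(2R) with R = 0.0126 m.
B = 25 × 4.32×10⁻⁴ T = 1.08×10⁻² T.

B ≈ 10.8 mT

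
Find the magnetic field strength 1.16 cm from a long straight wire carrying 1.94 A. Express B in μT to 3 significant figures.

B ≈ 33.4 μT

For an infinitely long straight wire, B = μ₀I/(2πd).
B = (4π×10⁻⁷ × 1.94) / (2π × 0.0116) = 3.34×10⁻⁵ T.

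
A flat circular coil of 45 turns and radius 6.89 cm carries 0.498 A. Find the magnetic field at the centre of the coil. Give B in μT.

B ≈ 204 μT

For an N-turn flat coil, B = Nμ₀I/(2R) with R = 0.0689 m.
B = 45 × 4.54×10⁻⁶ T = 2.04×10⁻⁴ T.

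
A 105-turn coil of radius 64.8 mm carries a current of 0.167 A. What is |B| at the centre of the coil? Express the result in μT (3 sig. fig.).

B ≈ 170 μT

For an N-turn flat coil, B = Nμ₀I/(2R) with R = 0.0648 m.
B = 105 × 1.62×10⁻⁶ T = 1.70×10⁻⁴ T.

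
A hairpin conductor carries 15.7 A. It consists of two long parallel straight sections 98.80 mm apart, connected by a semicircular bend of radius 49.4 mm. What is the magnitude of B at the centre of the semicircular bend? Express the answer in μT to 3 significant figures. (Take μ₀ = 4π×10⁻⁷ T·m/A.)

B ≈ 163 μT

The semicircular arc contributes B_arc = μ₀I·π/(4πR) = μ₀I/(4R) = 9.98×10⁻⁵ T.
Each semi-infinite lead is at perpendicular distance R = 0.0494 m from the centre, with the perpendicular foot at its near end, so it contributes μ₀I/(4πR); both point the same way, together 6.36×10⁻⁵ T.
Arc and leads all point the same direction: B = 9.98×10⁻⁵ + 6.36×10⁻⁵ = 1.63×10⁻⁴ T.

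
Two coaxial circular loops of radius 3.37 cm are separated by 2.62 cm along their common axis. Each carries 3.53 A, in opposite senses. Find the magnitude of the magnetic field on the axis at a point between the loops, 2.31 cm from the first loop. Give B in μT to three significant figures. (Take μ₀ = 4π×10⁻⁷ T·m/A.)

B ≈ 28.1 μT

Each loop contributes B = μ₀IR²/[2(R²+z²)^(3/2)] on the axis, with z measured from that loop.
Loop 1 (z = 0.0231 m): B₁ = 3.69×10⁻⁵ T. Loop 2 (z = 0.0031 m): B₂ = 6.50×10⁻⁵ T.
The fields oppose: B = |B₁ − B₂| = 2.81×10⁻⁵ T.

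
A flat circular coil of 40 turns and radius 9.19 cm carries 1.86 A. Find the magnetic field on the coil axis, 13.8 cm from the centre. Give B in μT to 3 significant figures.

For an N-turn flat coil, B = Nμ₀IR²/[2(R²+z²)^(3/2)] with R = 0.0919 m, z = 0.138 m.
B = 40 × 2.17×10⁻⁶ T = 8.66×10⁻⁵ T.

B ≈ 86.6 μT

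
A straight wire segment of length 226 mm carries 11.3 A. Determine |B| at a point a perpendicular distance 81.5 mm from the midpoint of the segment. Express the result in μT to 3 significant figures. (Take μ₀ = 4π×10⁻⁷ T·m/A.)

B ≈ 22.5 μT

For a finite straight segment, B = (μ₀I/4πd)(sinθ₁ + sinθ₂), where θ₁, θ₂ are the angles from the perpendicular to each end.
The perpendicular from the point meets the wire at its midpoint, so each end is L/2 = 0.113 m away along the wire.
sinθ₁ = 0.113/√(0.113²+0.0815²) = 0.8111; sinθ₂ = 0.113/√(0.113²+0.0815²) = 0.8111.
B = (4π×10⁻⁷ × 11.3) / (4π × 0.0815) × (0.8111 + 0.8111) = 2.25×10⁻⁵ T.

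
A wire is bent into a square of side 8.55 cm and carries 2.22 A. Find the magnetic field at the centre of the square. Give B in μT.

B ≈ 29.4 μT

Each side is a finite straight segment at perpendicular distance d = a/(2 tan(π/4)) = 0.04275 m from the centre, with end-angles ±π/4.
One side contributes B₁ = (μ₀I/4πd)·2 sin(π/4) = 7.34×10⁻⁶ T.
All 4 sides add in the same direction: B = 4 × 7.34×10⁻⁶ = 2.94×10⁻⁵ T.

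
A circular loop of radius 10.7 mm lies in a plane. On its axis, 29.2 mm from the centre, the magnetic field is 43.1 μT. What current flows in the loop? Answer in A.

On the axis of a loop, B = μ₀IR²/[2(R²+z²)^(3/2)], so I = 2B(R²+z²)^(3/2)/(μ₀R²).
R² + z² = 0.0001145 + 0.0008526 = 0.0009671 m²; raised to 3/2 gives 3.01×10⁻⁵ m³.
I = 2 × 4.31×10⁻⁵ × 3.01×10⁻⁵ / (1.26×10⁻⁶ × 0.0001145) = 18.0 A.

I ≈ 18.0 A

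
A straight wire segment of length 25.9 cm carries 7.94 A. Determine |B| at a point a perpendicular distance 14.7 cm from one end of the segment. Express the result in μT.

B ≈ 4.70 μT

For a finite straight segment, B = (μ₀I/4πd)(sinθ₁ + sinθ₂), where θ₁, θ₂ are the angles from the perpendicular to each end.
The perpendicular foot is at one end, so the two end-offsets along the wire are 0 and L = 0.259 m.
sinθ₁ = 0/√(0²+0.147²) = 0.0000; sinθ₂ = 0.259/√(0.259²+0.147²) = 0.8697.
B = (4π×10⁻⁷ × 7.94) / (4π × 0.147) × (0.0000 + 0.8697) = 4.70×10⁻⁶ T.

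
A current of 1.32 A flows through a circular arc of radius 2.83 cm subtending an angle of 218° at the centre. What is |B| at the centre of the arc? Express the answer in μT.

The Biot–Savart field of a circular arc at its centre is B = μ₀Iφ/(4πR), with φ = 3.805 rad.
B = (4π×10⁻⁷ × 1.32 × 3.805) / (4π × 0.0283) = 1.77×10⁻⁵ T.

B ≈ 17.7 μT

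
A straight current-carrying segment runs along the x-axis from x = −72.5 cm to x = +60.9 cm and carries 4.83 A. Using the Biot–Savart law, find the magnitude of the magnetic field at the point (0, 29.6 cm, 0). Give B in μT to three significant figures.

For a finite straight segment, B = (μ₀I/4πd)(sinθ₁ + sinθ₂), where θ₁, θ₂ are the angles from the perpendicular to each end.
The perpendicular distance is d = 0.296 m; the end-offsets along the wire are a = 0.725 m and b = 0.609 m.
sinθ₁ = 0.725/√(0.725²+0.296²) = 0.9258; sinθ₂ = 0.609/√(0.609²+0.296²) = 0.8994.
B = (4π×10⁻⁷ × 4.83) / (4π × 0.296) × (0.9258 + 0.8994) = 2.98×10⁻⁶ T.

B ≈ 2.98 μT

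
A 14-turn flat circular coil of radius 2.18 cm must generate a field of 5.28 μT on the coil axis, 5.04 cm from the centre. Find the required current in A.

For an N-turn coil, B = Nμ₀IR²/[2(R²+z²)^(3/2)] with R = 0.0218 m, z = 0.0504 m, so I = 2B(R²+z²)^(3/2)/(Nμ₀R²) = 2 × 5.28×10⁻⁶ × 1.66×10⁻⁴ / (14 × 4π×10⁻⁷ × 0.0004752) = 0.209 A.

I ≈ 0.209 A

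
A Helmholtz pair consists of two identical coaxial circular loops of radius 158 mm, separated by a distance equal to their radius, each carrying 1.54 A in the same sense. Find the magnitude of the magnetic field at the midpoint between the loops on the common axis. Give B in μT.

B ≈ 8.76 μT

Each loop contributes B = μ₀IR²/[2(R²+z²)^(3/2)] on the axis, with z measured from that loop.
Loop 1 (z = 0.079 m): B₁ = 4.38×10⁻⁶ T. Loop 2 (z = 0.079 m): B₂ = 4.38×10⁻⁶ T.
The fields add: B = B₁ + B₂ = 8.76×10⁻⁶ T.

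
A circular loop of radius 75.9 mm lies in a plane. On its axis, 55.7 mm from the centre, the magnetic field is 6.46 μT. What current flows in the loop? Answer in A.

On the axis of a loop, B = μ₀IR²/[2(R²+z²)^(3/2)], so I = 2B(R²+z²)^(3/2)/(μ₀R²).
R² + z² = 0.005761 + 0.003102 = 0.008863 m²; raised to 3/2 gives 8.34×10⁻⁴ m³.
I = 2 × 6.46×10⁻⁶ × 8.34×10⁻⁴ / (1.26×10⁻⁶ × 0.005761) = 1.49 A.

I ≈ 1.49 A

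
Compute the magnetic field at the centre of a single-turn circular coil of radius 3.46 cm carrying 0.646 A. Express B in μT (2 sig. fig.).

B ≈ 12 μT

At the centre of a circular loop the Biot–Savart law gives B = μ₀I/(2R).
B = (4π×10⁻⁷ × 0.646) / (2 × 0.0346) = 1.17×10⁻⁵ T.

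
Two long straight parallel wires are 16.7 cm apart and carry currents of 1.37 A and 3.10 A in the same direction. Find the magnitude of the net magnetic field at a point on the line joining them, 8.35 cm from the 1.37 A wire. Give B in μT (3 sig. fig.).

Each long wire gives B = μ₀I/(2πd). Distances are d₁ = 0.0835 m and d₂ = 0.0835 m.
B₁ = 3.28×10⁻⁶ T, B₂ = 7.43×10⁻⁶ T.
Between parallel currents the two contributions point in opposite directions, so they subtract. B = |B₁ − B₂| = |3.28×10⁻⁶ − 7.43×10⁻⁶| = 4.14×10⁻⁶ T.

B ≈ 4.14 μT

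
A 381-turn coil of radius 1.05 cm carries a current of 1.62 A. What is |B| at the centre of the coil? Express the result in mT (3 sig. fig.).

B ≈ 36.9 mT

For an N-turn flat coil, B = Nμ₀I/(2R) with R = 0.0105 m.
B = 381 × 9.69×10⁻⁵ T = 3.69×10⁻² T.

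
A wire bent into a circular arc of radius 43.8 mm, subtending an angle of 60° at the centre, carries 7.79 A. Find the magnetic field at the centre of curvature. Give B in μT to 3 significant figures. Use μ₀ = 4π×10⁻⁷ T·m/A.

B ≈ 18.6 μT

The Biot–Savart field of a circular arc at its centre is B = μ₀Iφ/(4πR), with φ = 1.047 rad.
B = (4π×10⁻⁷ × 7.79 × 1.047) / (4π × 0.0438) = 1.86×10⁻⁵ T.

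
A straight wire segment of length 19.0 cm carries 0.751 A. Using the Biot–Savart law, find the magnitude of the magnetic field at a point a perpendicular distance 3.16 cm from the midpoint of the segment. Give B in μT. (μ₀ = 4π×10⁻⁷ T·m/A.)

For a finite straight segment, B = (μ₀I/4πd)(sinθ₁ + sinθ₂), where θ₁, θ₂ are the angles from the perpendicular to each end.
The perpendicular from the point meets the wire at its midpoint, so each end is L/2 = 0.095 m away along the wire.
sinθ₁ = 0.095/√(0.095²+0.0316²) = 0.9489; sinθ₂ = 0.095/√(0.095²+0.0316²) = 0.9489.
B = (4π×10⁻⁷ × 0.751) / (4π × 0.0316) × (0.9489 + 0.9489) = 4.51×10⁻⁶ T.

B ≈ 4.51 μT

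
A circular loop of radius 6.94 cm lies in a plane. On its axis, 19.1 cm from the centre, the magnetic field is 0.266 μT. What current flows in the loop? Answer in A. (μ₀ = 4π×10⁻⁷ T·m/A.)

I ≈ 0.738 A

On the axis of a loop, B = μ₀IR²/[2(R²+z²)^(3/2)], so I = 2B(R²+z²)^(3/2)/(μ₀R²).
R² + z² = 0.004816 + 0.03648 = 0.0413 m²; raised to 3/2 gives 8.39×10⁻³ m³.
I = 2 × 2.66×10⁻⁷ × 8.39×10⁻³ / (1.26×10⁻⁶ × 0.004816) = 0.738 A.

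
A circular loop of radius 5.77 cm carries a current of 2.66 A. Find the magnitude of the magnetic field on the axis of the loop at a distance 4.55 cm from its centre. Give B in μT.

B ≈ 14.0 μT

On the axis of a circular loop, B = μ₀IR² / [2(R²+z²)^(3/2)].
R² + z² = (0.0577)² + (0.0455)² = 0.0054 m², and (R²+z²)^(3/2) = 3.97×10⁻⁴ m³.
B = (4π×10⁻⁷ × 2.66 × 0.003329) / (2 × 3.97×10⁻⁴) = 1.40×10⁻⁵ T.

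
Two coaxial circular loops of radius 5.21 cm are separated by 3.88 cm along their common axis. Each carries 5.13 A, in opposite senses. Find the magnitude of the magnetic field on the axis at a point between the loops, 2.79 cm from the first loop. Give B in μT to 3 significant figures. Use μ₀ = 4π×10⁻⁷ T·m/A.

B ≈ 15.6 μT

Each loop contributes B = μ₀IR²/[2(R²+z²)^(3/2)] on the axis, with z measured from that loop.
Loop 1 (z = 0.0279 m): B₁ = 4.24×10⁻⁵ T. Loop 2 (z = 0.0109 m): B₂ = 5.80×10⁻⁵ T.
The fields oppose: B = |B₁ − B₂| = 1.56×10⁻⁵ T.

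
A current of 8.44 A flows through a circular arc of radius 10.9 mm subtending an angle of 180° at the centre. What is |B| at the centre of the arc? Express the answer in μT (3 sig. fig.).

B ≈ 243 μT

The Biot–Savart field of a circular arc at its centre is B = μ₀Iφ/(4πR), with φ = 3.142 rad.
B = (4π×10⁻⁷ × 8.44 × 3.142) / (4π × 0.0109) = 2.43×10⁻⁴ T.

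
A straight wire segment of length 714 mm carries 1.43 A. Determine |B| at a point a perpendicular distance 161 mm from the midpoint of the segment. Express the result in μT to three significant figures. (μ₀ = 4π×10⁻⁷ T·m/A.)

For a finite straight segment, B = (μ₀I/4πd)(sinθ₁ + sinθ₂), where θ₁, θ₂ are the angles from the perpendicular to each end.
The perpendicular from the point meets the wire at its midpoint, so each end is L/2 = 0.357 m away along the wire.
sinθ₁ = 0.357/√(0.357²+0.161²) = 0.9116; sinθ₂ = 0.357/√(0.357²+0.161²) = 0.9116.
B = (4π×10⁻⁷ × 1.43) / (4π × 0.161) × (0.9116 + 0.9116) = 1.62×10⁻⁶ T.

B ≈ 1.62 μT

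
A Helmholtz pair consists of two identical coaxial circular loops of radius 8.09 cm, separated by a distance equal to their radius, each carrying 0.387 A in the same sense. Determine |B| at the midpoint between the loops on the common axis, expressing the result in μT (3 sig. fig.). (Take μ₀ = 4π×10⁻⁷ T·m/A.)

B ≈ 4.30 μT

Each loop contributes B = μ₀IR²/[2(R²+z²)^(3/2)] on the axis, with z measured from that loop.
Loop 1 (z = 0.04045 m): B₁ = 2.15×10⁻⁶ T. Loop 2 (z = 0.04045 m): B₂ = 2.15×10⁻⁶ T.
The fields add: B = B₁ + B₂ = 4.30×10⁻⁶ T.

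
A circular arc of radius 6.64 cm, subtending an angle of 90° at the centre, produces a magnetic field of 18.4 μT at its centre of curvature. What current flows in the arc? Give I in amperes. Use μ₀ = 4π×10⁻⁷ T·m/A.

I ≈ 7.78 A

For a circular arc, B = μ₀Iφ/(4πR) with φ in radians; here φ = 1.571 rad.
So I = 4πRB/(μ₀φ) = 4π × 0.0664 × 1.84×10⁻⁵ / (4π×10⁻⁷ × 1.571) = 7.78 A.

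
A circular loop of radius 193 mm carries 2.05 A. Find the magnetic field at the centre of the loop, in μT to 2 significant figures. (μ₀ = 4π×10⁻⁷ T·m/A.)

B ≈ 6.7 μT

At the centre of a circular loop the Biot–Savart law gives B = μ₀I/(2R).
B = (4π×10⁻⁷ × 2.05) / (2 × 0.193) = 6.67×10⁻⁶ T.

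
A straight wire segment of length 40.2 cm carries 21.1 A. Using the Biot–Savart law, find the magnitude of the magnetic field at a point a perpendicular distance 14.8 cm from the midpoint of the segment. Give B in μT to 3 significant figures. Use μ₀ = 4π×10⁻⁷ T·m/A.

For a finite straight segment, B = (μ₀I/4πd)(sinθ₁ + sinθ₂), where θ₁, θ₂ are the angles from the perpendicular to each end.
The perpendicular from the point meets the wire at its midpoint, so each end is L/2 = 0.201 m away along the wire.
sinθ₁ = 0.201/√(0.201²+0.148²) = 0.8053; sinθ₂ = 0.201/√(0.201²+0.148²) = 0.8053.
B = (4π×10⁻⁷ × 21.1) / (4π × 0.148) × (0.8053 + 0.8053) = 2.30×10⁻⁵ T.

B ≈ 23.0 μT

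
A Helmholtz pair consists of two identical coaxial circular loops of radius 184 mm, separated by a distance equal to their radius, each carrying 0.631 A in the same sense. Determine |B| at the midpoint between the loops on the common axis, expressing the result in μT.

Each loop contributes B = μ₀IR²/[2(R²+z²)^(3/2)] on the axis, with z measured from that loop.
Loop 1 (z = 0.092 m): B₁ = 1.54×10⁻⁶ T. Loop 2 (z = 0.092 m): B₂ = 1.54×10⁻⁶ T.
The fields add: B = B₁ + B₂ = 3.08×10⁻⁶ T.

B ≈ 3.08 μT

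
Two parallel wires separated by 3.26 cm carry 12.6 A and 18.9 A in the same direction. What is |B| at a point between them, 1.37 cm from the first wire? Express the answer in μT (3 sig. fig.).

Each long wire gives B = μ₀I/(2πd). Distances are d₁ = 0.0137 m and d₂ = 0.0189 m.
B₁ = 1.84×10⁻⁴ T, B₂ = 2.00×10⁻⁴ T.
Between parallel currents the two contributions point in opposite directions, so they subtract. B = |B₁ − B₂| = |1.84×10⁻⁴ − 2.00×10⁻⁴| = 1.61×10⁻⁵ T.

B ≈ 16.1 μT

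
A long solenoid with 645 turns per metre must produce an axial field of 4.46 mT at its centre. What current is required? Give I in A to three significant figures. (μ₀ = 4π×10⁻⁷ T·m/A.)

I ≈ 5.50 A

Inside a long solenoid B = μ₀nI with n = 645 m⁻¹, so I = B/(μ₀n).
I = 4.46×10⁻³ / (4π×10⁻⁷ × 645) = 5.50 A.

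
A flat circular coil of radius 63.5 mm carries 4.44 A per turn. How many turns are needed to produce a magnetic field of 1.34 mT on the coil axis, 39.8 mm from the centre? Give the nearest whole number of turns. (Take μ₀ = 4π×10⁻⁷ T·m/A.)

N = 50

For an N-turn coil, B = Nμ₀IR²/[2(R²+z²)^(3/2)]. A single turn gives B₁ = 2.67×10⁻⁵ T with R = 0.0635 m, z = 0.0398 m.
N = B/B₁ = 1.34×10⁻³ / 2.67×10⁻⁵ = 50.14.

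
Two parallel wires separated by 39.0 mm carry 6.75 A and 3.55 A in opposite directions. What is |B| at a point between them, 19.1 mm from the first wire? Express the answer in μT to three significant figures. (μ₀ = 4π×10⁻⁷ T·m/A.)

B ≈ 106 μT

Each long wire gives B = μ₀I/(2πd). Distances are d₁ = 0.0191 m and d₂ = 0.0199 m.
B₁ = 7.07×10⁻⁵ T, B₂ = 3.57×10⁻⁵ T.
Between antiparallel currents both contributions point the same way, so they add. B = B₁ + B₂ = 7.07×10⁻⁵ + 3.57×10⁻⁵ = 1.06×10⁻⁴ T.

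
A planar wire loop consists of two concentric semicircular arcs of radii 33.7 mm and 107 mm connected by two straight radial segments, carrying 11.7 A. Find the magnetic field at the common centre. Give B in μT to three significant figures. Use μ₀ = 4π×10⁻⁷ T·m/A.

B ≈ 74.7 μT

The radial connectors point toward the centre, so dl × r̂ = 0 and they contribute nothing.
Each semicircle gives μ₀I/(4R): inner arc 1.09×10⁻⁴ T, outer arc 3.44×10⁻⁵ T.
The two arcs carry current in opposite angular senses, so their fields oppose: B = |1.09×10⁻⁴ − 3.44×10⁻⁵| = 7.47×10⁻⁵ T.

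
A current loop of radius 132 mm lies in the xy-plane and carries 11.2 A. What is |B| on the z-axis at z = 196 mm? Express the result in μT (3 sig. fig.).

On the axis of a circular loop, B = μ₀IR² / [2(R²+z²)^(3/2)].
R² + z² = (0.132)² + (0.196)² = 0.05584 m², and (R²+z²)^(3/2) = 1.32×10⁻² m³.
B = (4π×10⁻⁷ × 11.2 × 0.01742) / (2 × 1.32×10⁻²) = 9.29×10⁻⁶ T.

B ≈ 9.29 μT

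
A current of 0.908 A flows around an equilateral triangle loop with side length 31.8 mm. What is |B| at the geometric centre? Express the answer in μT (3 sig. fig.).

B ≈ 51.4 μT

Each side is a finite straight segment at perpendicular distance d = a/(2 tan(π/3)) = 0.00918 m from the centre, with end-angles ±π/3.
One side contributes B₁ = (μ₀I/4πd)·2 sin(π/3) = 1.71×10⁻⁵ T.
All 3 sides add in the same direction: B = 3 × 1.71×10⁻⁵ = 5.14×10⁻⁵ T.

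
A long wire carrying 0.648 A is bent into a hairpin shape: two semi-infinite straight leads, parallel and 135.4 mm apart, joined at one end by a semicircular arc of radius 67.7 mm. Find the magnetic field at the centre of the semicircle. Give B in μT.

B ≈ 4.92 μT

The semicircular arc contributes B_arc = μ₀I·π/(4πR) = μ₀I/(4R) = 3.01×10⁻⁶ T.
Each semi-infinite lead is at perpendicular distance R = 0.0677 m from the centre, with the perpendicular foot at its near end, so it contributes μ₀I/(4πR); both point the same way, together 1.91×10⁻⁶ T.
Arc and leads all point the same direction: B = 3.01×10⁻⁶ + 1.91×10⁻⁶ = 4.92×10⁻⁶ T.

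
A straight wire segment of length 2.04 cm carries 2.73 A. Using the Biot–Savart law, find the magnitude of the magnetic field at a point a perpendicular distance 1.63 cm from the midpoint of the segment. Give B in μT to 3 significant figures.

For a finite straight segment, B = (μ₀I/4πd)(sinθ₁ + sinθ₂), where θ₁, θ₂ are the angles from the perpendicular to each end.
The perpendicular from the point meets the wire at its midpoint, so each end is L/2 = 0.0102 m away along the wire.
sinθ₁ = 0.0102/√(0.0102²+0.0163²) = 0.5305; sinθ₂ = 0.0102/√(0.0102²+0.0163²) = 0.5305.
B = (4π×10⁻⁷ × 2.73) / (4π × 0.0163) × (0.5305 + 0.5305) = 1.78×10⁻⁵ T.

B ≈ 17.8 μT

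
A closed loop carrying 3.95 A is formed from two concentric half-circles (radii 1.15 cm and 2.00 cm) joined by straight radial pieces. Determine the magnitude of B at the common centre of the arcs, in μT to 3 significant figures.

B ≈ 45.9 μT

The radial connectors point toward the centre, so dl × r̂ = 0 and they contribute nothing.
Each semicircle gives μ₀I/(4R): inner arc 1.08×10⁻⁴ T, outer arc 6.20×10⁻⁵ T.
The two arcs carry current in opposite angular senses, so their fields oppose: B = |1.08×10⁻⁴ − 6.20×10⁻⁵| = 4.59×10⁻⁵ T.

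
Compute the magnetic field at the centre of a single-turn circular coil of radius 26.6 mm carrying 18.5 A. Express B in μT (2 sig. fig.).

B ≈ 440 μT

At the centre of a circular loop the Biot–Savart law gives B = μ₀I/(2R).
B = (4π×10⁻⁷ × 18.5) / (2 × 0.0266) = 4.37×10⁻⁴ T.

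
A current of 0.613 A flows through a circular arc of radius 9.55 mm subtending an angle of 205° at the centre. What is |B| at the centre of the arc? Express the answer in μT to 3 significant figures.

The Biot–Savart field of a circular arc at its centre is B = μ₀Iφ/(4πR), with φ = 3.578 rad.
B = (4π×10⁻⁷ × 0.613 × 3.578) / (4π × 0.00955) = 2.30×10⁻⁵ T.

B ≈ 23.0 μT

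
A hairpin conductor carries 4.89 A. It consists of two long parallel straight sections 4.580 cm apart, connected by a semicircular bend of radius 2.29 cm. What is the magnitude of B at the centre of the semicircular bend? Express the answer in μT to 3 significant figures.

B ≈ 110 μT

The semicircular arc contributes B_arc = μ₀I·π/(4πR) = μ₀I/(4R) = 6.71×10⁻⁵ T.
Each semi-infinite lead is at perpendicular distance R = 0.0229 m from the centre, with the perpendicular foot at its near end, so it contributes μ₀I/(4πR); both point the same way, together 4.27×10⁻⁵ T.
Arc and leads all point the same direction: B = 6.71×10⁻⁵ + 4.27×10⁻⁵ = 1.10×10⁻⁴ T.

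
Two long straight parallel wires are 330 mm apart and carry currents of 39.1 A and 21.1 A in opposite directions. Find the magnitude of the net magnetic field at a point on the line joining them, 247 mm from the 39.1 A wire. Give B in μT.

B ≈ 82.5 μT

Each long wire gives B = μ₀I/(2πd). Distances are d₁ = 0.247 m and d₂ = 0.083 m.
B₁ = 3.17×10⁻⁵ T, B₂ = 5.08×10⁻⁵ T.
Between antiparallel currents both contributions point the same way, so they add. B = B₁ + B₂ = 3.17×10⁻⁵ + 5.08×10⁻⁵ = 8.25×10⁻⁵ T.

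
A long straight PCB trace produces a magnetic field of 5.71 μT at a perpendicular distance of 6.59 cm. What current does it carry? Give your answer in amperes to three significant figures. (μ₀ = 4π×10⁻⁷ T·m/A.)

For a long straight wire B = μ₀I/(2πd), so I = 2πdB/μ₀.
I = 2π × 0.0659 × 5.71×10⁻⁶ / (4π×10⁻⁷) = 1.88 A.

I ≈ 1.88 A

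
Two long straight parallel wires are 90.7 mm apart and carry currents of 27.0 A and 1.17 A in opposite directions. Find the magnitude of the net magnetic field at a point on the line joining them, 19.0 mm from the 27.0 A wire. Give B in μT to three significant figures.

B ≈ 287 μT

Each long wire gives B = μ₀I/(2πd). Distances are d₁ = 0.019 m and d₂ = 0.0717 m.
B₁ = 2.84×10⁻⁴ T, B₂ = 3.26×10⁻⁶ T.
Between antiparallel currents both contributions point the same way, so they add. B = B₁ + B₂ = 2.84×10⁻⁴ + 3.26×10⁻⁶ = 2.87×10⁻⁴ T.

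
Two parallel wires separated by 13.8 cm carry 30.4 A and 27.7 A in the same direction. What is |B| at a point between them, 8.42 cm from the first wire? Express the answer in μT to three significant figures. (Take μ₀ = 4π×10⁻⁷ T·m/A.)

Each long wire gives B = μ₀I/(2πd). Distances are d₁ = 0.0842 m and d₂ = 0.0538 m.
B₁ = 7.22×10⁻⁵ T, B₂ = 1.03×10⁻⁴ T.
Between parallel currents the two contributions point in opposite directions, so they subtract. B = |B₁ − B₂| = |7.22×10⁻⁵ − 1.03×10⁻⁴| = 3.08×10⁻⁵ T.

B ≈ 30.8 μT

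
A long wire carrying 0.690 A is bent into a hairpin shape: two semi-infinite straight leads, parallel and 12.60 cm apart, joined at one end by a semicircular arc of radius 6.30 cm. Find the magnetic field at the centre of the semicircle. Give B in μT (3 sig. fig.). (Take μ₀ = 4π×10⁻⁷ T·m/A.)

B ≈ 5.63 μT

The semicircular arc contributes B_arc = μ₀I·π/(4πR) = μ₀I/(4R) = 3.44×10⁻⁶ T.
Each semi-infinite lead is at perpendicular distance R = 0.063 m from the centre, with the perpendicular foot at its near end, so it contributes μ₀I/(4πR); both point the same way, together 2.19×10⁻⁶ T.
Arc and leads all point the same direction: B = 3.44×10⁻⁶ + 2.19×10⁻⁶ = 5.63×10⁻⁶ T.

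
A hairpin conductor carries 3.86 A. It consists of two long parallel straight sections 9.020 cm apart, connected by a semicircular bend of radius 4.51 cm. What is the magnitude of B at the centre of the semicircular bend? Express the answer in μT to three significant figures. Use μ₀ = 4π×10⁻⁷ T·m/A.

B ≈ 44.0 μT

The semicircular arc contributes B_arc = μ₀I·π/(4πR) = μ₀I/(4R) = 2.69×10⁻⁵ T.
Each semi-infinite lead is at perpendicular distance R = 0.0451 m from the centre, with the perpendicular foot at its near end, so it contributes μ₀I/(4πR); both point the same way, together 1.71×10⁻⁵ T.
Arc and leads all point the same direction: B = 2.69×10⁻⁵ + 1.71×10⁻⁵ = 4.40×10⁻⁵ T.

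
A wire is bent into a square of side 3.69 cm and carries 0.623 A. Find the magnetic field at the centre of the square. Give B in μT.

Each side is a finite straight segment at perpendicular distance d = a/(2 tan(π/4)) = 0.01845 m from the centre, with end-angles ±π/4.
One side contributes B₁ = (μ₀I/4πd)·2 sin(π/4) = 4.78×10⁻⁶ T.
All 4 sides add in the same direction: B = 4 × 4.78×10⁻⁶ = 1.91×10⁻⁵ T.

B ≈ 19.1 μT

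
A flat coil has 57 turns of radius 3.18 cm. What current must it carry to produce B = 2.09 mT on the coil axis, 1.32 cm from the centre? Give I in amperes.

For an N-turn coil, B = Nμ₀IR²/[2(R²+z²)^(3/2)] with R = 0.0318 m, z = 0.0132 m, so I = 2B(R²+z²)^(3/2)/(Nμ₀R²) = 2 × 2.09×10⁻³ × 4.08×10⁻⁵ / (57 × 4π×10⁻⁷ × 0.001011) = 2.36 A.

I ≈ 2.36 A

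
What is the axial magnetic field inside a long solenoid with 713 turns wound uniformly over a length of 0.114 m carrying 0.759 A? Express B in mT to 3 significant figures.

B ≈ 5.97 mT

Inside a long solenoid, B = μ₀nI with n = 6254 turns/m.
B = 4π×10⁻⁷ × 6254 × 0.759 = 5.97×10⁻³ T.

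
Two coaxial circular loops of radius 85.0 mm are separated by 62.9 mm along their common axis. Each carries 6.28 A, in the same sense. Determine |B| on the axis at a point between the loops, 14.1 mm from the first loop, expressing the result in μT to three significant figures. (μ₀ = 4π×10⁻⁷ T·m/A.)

Each loop contributes B = μ₀IR²/[2(R²+z²)^(3/2)] on the axis, with z measured from that loop.
Loop 1 (z = 0.0141 m): B₁ = 4.46×10⁻⁵ T. Loop 2 (z = 0.0488 m): B₂ = 3.03×10⁻⁵ T.
The fields add: B = B₁ + B₂ = 7.48×10⁻⁵ T.

B ≈ 74.8 μT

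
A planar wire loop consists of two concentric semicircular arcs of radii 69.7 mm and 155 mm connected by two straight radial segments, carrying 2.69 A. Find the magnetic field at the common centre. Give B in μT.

The radial connectors point toward the centre, so dl × r̂ = 0 and they contribute nothing.
Each semicircle gives μ₀I/(4R): inner arc 1.21×10⁻⁵ T, outer arc 5.45×10⁻⁶ T.
The two arcs carry current in opposite angular senses, so their fields oppose: B = |1.21×10⁻⁵ − 5.45×10⁻⁶| = 6.67×10⁻⁶ T.

B ≈ 6.67 μT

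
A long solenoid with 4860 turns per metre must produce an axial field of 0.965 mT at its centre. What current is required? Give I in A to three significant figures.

Inside a long solenoid B = μ₀nI with n = 4860 m⁻¹, so I = B/(μ₀n).
I = 9.65×10⁻⁴ / (4π×10⁻⁷ × 4860) = 0.158 A.

I ≈ 0.158 A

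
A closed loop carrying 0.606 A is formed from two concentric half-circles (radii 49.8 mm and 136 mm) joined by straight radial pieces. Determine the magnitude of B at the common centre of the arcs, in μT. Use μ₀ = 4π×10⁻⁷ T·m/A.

B ≈ 2.42 μT

The radial connectors point toward the centre, so dl × r̂ = 0 and they contribute nothing.
Each semicircle gives μ₀I/(4R): inner arc 3.82×10⁻⁶ T, outer arc 1.40×10⁻⁶ T.
The two arcs carry current in opposite angular senses, so their fields oppose: B = |3.82×10⁻⁶ − 1.40×10⁻⁶| = 2.42×10⁻⁶ T.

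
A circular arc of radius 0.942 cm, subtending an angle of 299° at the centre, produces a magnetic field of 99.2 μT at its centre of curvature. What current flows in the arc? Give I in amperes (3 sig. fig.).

I ≈ 1.79 A

For a circular arc, B = μ₀Iφ/(4πR) with φ in radians; here φ = 5.219 rad.
So I = 4πRB/(μ₀φ) = 4π × 0.00942 × 9.92×10⁻⁵ / (4π×10⁻⁷ × 5.219) = 1.79 A.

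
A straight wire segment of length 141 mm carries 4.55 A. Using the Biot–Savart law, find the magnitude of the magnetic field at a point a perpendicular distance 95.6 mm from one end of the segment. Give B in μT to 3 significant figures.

B ≈ 3.94 μT

For a finite straight segment, B = (μ₀I/4πd)(sinθ₁ + sinθ₂), where θ₁, θ₂ are the angles from the perpendicular to each end.
The perpendicular foot is at one end, so the two end-offsets along the wire are 0 and L = 0.141 m.
sinθ₁ = 0/√(0²+0.0956²) = 0.0000; sinθ₂ = 0.141/√(0.141²+0.0956²) = 0.8277.
B = (4π×10⁻⁷ × 4.55) / (4π × 0.0956) × (0.0000 + 0.8277) = 3.94×10⁻⁶ T.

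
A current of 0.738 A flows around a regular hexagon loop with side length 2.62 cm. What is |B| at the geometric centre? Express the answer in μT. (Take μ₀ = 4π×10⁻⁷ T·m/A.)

Each side is a finite straight segment at perpendicular distance d = a/(2 tan(π/6)) = 0.02269 m from the centre, with end-angles ±π/6.
One side contributes B₁ = (μ₀I/4πd)·2 sin(π/6) = 3.25×10⁻⁶ T.
All 6 sides add in the same direction: B = 6 × 3.25×10⁻⁶ = 1.95×10⁻⁵ T.

B ≈ 19.5 μT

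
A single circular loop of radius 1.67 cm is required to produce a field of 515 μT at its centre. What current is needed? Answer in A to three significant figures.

I ≈ 13.7 A

At the centre of a circular loop B = μ₀I/(2R), so I = 2RB/μ₀.
With R = 0.0167 m, I = 2 × 0.0167 × 5.15×10⁻⁴ / (4π×10⁻⁷) = 13.7 A.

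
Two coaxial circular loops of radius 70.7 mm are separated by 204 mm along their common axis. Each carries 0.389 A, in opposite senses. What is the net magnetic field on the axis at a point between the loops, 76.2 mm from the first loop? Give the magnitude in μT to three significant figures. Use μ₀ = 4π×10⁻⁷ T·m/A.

Each loop contributes B = μ₀IR²/[2(R²+z²)^(3/2)] on the axis, with z measured from that loop.
Loop 1 (z = 0.0762 m): B₁ = 1.09×10⁻⁶ T. Loop 2 (z = 0.1278 m): B₂ = 3.92×10⁻⁷ T.
The fields oppose: B = |B₁ − B₂| = 6.96×10⁻⁷ T.

B ≈ 0.696 μT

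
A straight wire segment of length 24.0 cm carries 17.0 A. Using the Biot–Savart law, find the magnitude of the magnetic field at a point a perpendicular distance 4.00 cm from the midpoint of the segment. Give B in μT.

For a finite straight segment, B = (μ₀I/4πd)(sinθ₁ + sinθ₂), where θ₁, θ₂ are the angles from the perpendicular to each end.
The perpendicular from the point meets the wire at its midpoint, so each end is L/2 = 0.12 m away along the wire.
sinθ₁ = 0.12/√(0.12²+0.04²) = 0.9487; sinθ₂ = 0.12/√(0.12²+0.04²) = 0.9487.
B = (4π×10⁻⁷ × 17.0) / (4π × 0.04) × (0.9487 + 0.9487) = 8.06×10⁻⁵ T.

B ≈ 80.6 μT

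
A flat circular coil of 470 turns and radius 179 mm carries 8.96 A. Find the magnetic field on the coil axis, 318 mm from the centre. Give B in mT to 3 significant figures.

B ≈ 1.74 mT

For an N-turn flat coil, B = Nμ₀IR²/[2(R²+z²)^(3/2)] with R = 0.179 m, z = 0.318 m.
B = 470 × 3.71×10⁻⁶ T = 1.74×10⁻³ T.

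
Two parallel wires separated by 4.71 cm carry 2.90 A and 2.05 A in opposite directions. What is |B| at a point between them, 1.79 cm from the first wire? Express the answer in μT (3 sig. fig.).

Each long wire gives B = μ₀I/(2πd). Distances are d₁ = 0.0179 m and d₂ = 0.0292 m.
B₁ = 3.24×10⁻⁵ T, B₂ = 1.40×10⁻⁵ T.
Between antiparallel currents both contributions point the same way, so they add. B = B₁ + B₂ = 3.24×10⁻⁵ + 1.40×10⁻⁵ = 4.64×10⁻⁵ T.

B ≈ 46.4 μT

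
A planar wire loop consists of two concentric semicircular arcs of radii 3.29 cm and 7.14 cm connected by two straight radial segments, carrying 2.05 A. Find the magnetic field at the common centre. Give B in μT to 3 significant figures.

The radial connectors point toward the centre, so dl × r̂ = 0 and they contribute nothing.
Each semicircle gives μ₀I/(4R): inner arc 1.96×10⁻⁵ T, outer arc 9.02×10⁻⁶ T.
The two arcs carry current in opposite angular senses, so their fields oppose: B = |1.96×10⁻⁵ − 9.02×10⁻⁶| = 1.06×10⁻⁵ T.

B ≈ 10.6 μT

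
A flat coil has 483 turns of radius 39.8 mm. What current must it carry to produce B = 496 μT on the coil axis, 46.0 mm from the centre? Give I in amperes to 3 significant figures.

For an N-turn coil, B = Nμ₀IR²/[2(R²+z²)^(3/2)] with R = 0.0398 m, z = 0.046 m, so I = 2B(R²+z²)^(3/2)/(Nμ₀R²) = 2 × 4.96×10⁻⁴ × 2.25×10⁻⁴ / (483 × 4π×10⁻⁷ × 0.001584) = 0.232 A.

I ≈ 0.232 A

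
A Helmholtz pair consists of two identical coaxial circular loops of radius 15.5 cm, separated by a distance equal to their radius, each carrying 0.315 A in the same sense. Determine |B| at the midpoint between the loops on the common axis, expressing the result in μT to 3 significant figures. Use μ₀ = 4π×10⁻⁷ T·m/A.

Each loop contributes B = μ₀IR²/[2(R²+z²)^(3/2)] on the axis, with z measured from that loop.
Loop 1 (z = 0.0775 m): B₁ = 9.14×10⁻⁷ T. Loop 2 (z = 0.0775 m): B₂ = 9.14×10⁻⁷ T.
The fields add: B = B₁ + B₂ = 1.83×10⁻⁶ T.

B ≈ 1.83 μT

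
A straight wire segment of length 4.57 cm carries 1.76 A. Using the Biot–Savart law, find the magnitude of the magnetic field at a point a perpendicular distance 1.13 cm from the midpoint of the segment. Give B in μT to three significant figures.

B ≈ 27.9 μT

For a finite straight segment, B = (μ₀I/4πd)(sinθ₁ + sinθ₂), where θ₁, θ₂ are the angles from the perpendicular to each end.
The perpendicular from the point meets the wire at its midpoint, so each end is L/2 = 0.02285 m away along the wire.
sinθ₁ = 0.02285/√(0.02285²+0.0113²) = 0.8964; sinθ₂ = 0.02285/√(0.02285²+0.0113²) = 0.8964.
B = (4π×10⁻⁷ × 1.76) / (4π × 0.0113) × (0.8964 + 0.8964) = 2.79×10⁻⁵ T.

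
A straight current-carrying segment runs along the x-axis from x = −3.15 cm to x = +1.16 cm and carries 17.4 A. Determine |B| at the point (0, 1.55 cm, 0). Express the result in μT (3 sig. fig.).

B ≈ 168 μT

For a finite straight segment, B = (μ₀I/4πd)(sinθ₁ + sinθ₂), where θ₁, θ₂ are the angles from the perpendicular to each end.
The perpendicular distance is d = 0.0155 m; the end-offsets along the wire are a = 0.0315 m and b = 0.0116 m.
sinθ₁ = 0.0315/√(0.0315²+0.0155²) = 0.8973; sinθ₂ = 0.0116/√(0.0116²+0.0155²) = 0.5992.
B = (4π×10⁻⁷ × 17.4) / (4π × 0.0155) × (0.8973 + 0.5992) = 1.68×10⁻⁴ T.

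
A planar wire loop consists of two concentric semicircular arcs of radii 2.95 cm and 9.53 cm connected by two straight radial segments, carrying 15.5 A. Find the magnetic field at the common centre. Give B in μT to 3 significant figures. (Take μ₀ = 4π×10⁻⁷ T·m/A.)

The radial connectors point toward the centre, so dl × r̂ = 0 and they contribute nothing.
Each semicircle gives μ₀I/(4R): inner arc 1.65×10⁻⁴ T, outer arc 5.11×10⁻⁵ T.
The two arcs carry current in opposite angular senses, so their fields oppose: B = |1.65×10⁻⁴ − 5.11×10⁻⁵| = 1.14×10⁻⁴ T.

B ≈ 114 μT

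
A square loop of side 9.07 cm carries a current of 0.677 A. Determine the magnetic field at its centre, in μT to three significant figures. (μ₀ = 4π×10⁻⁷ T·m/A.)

B ≈ 8.44 μT

Each side is a finite straight segment at perpendicular distance d = a/(2 tan(π/4)) = 0.04535 m from the centre, with end-angles ±π/4.
One side contributes B₁ = (μ₀I/4πd)·2 sin(π/4) = 2.11×10⁻⁶ T.
All 4 sides add in the same direction: B = 4 × 2.11×10⁻⁶ = 8.44×10⁻⁶ T.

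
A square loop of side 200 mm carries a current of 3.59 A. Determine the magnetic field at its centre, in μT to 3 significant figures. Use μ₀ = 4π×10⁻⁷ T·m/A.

B ≈ 20.3 μT

Each side is a finite straight segment at perpendicular distance d = a/(2 tan(π/4)) = 0.1 m from the centre, with end-angles ±π/4.
One side contributes B₁ = (μ₀I/4πd)·2 sin(π/4) = 5.08×10⁻⁶ T.
All 4 sides add in the same direction: B = 4 × 5.08×10⁻⁶ = 2.03×10⁻⁵ T.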